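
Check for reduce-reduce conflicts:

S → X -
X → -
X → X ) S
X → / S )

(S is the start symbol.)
A reduce-reduce conflict occurs when an LR(0) state has two complete items [A → α .] and [B → β .] — both call for a reduction, and with no lookahead the parser cannot choose between them.

Augment with S' → S and build the canonical LR(0) collection (I0 = CLOSURE({[S' → . S]}), then GOTO on every symbol after a dot until no new states appear). It has 10 states:
  I0: { [S → . X -], [S' → . S], [X → . -], [X → . / S )], [X → . X ) S] }  — shift
  I1: { [X → - .] }  — reduce
  I2: { [S → . X -], [X → . -], [X → . / S )], [X → . X ) S], [X → / . S )] }  — shift
  I3: { [S' → S .] }  — accept
  I4: { [S → X . -], [X → X . ) S] }  — shift
  I5: { [S → . X -], [X → . -], [X → . / S )], [X → . X ) S], [X → X ) . S] }  — shift
  I6: { [S → X - .] }  — reduce
  I7: { [X → X ) S .] }  — reduce
  I8: { [X → / S . )] }  — shift
  I9: { [X → / S ) .] }  — reduce

No state contains more than one complete item.

Answer: No reduce-reduce conflicts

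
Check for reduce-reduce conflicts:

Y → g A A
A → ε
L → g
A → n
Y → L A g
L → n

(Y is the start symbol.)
Yes — I3: [A → .] vs [L → g .]

A reduce-reduce conflict occurs when an LR(0) state has two complete items [A → α .] and [B → β .] — both call for a reduction, and with no lookahead the parser cannot choose between them.

Augment with Y' → Y and build the canonical LR(0) collection (I0 = CLOSURE({[Y' → . Y]}), then GOTO on every symbol after a dot until no new states appear). It has 10 states:
  I0: { [L → . g], [L → . n], [Y → . L A g], [Y → . g A A], [Y' → . Y] }  — shift
  I1: { [A → . n], [A → .], [Y → L . A g] }  — shift, reduce
  I2: { [Y' → Y .] }  — accept
  I3: { [A → . n], [A → .], [L → g .], [Y → g . A A] }  — shift, 2 reduces
  I4: { [L → n .] }  — reduce
  I5: { [A → . n], [A → .], [Y → g A . A] }  — shift, reduce
  I6: { [A → n .] }  — reduce
  I7: { [Y → g A A .] }  — reduce
  I8: { [Y → L A . g] }  — shift
  I9: { [Y → L A g .] }  — reduce

I3 contains complete items [A → .], [L → g .] — reduce-reduce conflict.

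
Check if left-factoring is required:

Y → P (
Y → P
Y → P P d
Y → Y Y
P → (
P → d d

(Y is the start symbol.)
Left-factoring is needed when two productions for the same non-terminal
share a common prefix on the right-hand side.

Productions for Y:
  Y → P (
  Y → P
  Y → P P d
  Y → Y Y
Productions for P:
  P → (
  P → d d

Found common prefix 'P' in productions for Y

Answer: Yes, Y has productions with common prefix 'P'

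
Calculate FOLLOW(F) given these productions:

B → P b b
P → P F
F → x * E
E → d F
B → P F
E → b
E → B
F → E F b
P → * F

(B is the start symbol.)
To compute FOLLOW(F), find every occurrence of F on a right-hand side N → α F β: add FIRST(β) \ {ε}, and if β is empty or nullable also add FOLLOW(N). Iterate to a fixed point.

In P → P F: F is at the end, add FOLLOW(P)
In E → d F: F is at the end, add FOLLOW(E)
In B → P F: F is at the end, add FOLLOW(B)
In F → E F b: F is followed by b, add FIRST(b) \ {ε} = { 'b' }
In P → * F: F is at the end, add FOLLOW(P)

The FOLLOW sets referred to above (computed the same way, to a fixed point):
  FOLLOW(P) = { '*', 'b', 'd', 'x' }
  FOLLOW(E) = { $, '*', 'b', 'd', 'x' }
  FOLLOW(B) = { $, '*', 'b', 'd', 'x' }

Taking the union: FOLLOW(F) = { $, '*', 'b', 'd', 'x' }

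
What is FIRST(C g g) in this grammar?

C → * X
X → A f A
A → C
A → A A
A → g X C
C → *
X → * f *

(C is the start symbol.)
FIRST sets of the non-terminals involved (from the grammar, by fixed-point iteration):
  FIRST(C) = { '*' }

To compute FIRST(C g g), process the symbols left to right:
Symbol C is a non-terminal. Add FIRST(C) \ {ε} = { '*' }
C is not nullable (ε ∉ FIRST(C)), so stop here.
FIRST(C g g) = { '*' }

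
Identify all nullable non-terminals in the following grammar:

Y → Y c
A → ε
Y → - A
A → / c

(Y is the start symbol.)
{ 'A' }

A non-terminal is nullable if it can derive ε (the empty string): either it has an ε-production, or it has a production whose right-hand side consists entirely of nullable non-terminals.

ε-productions: A → ε
So A is immediately nullable.
No further non-terminal can be added: every production for the remaining non-terminals contains a terminal or a non-nullable non-terminal.
Nullable = { 'A' }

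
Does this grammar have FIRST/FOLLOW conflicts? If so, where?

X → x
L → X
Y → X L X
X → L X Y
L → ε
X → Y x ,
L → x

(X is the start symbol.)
Yes. L → X with FOLLOW(L) on { 'x' }; L → x with FOLLOW(L) on { 'x' }

A FIRST/FOLLOW conflict occurs when a non-terminal N has a nullable alternative N → β (β ⇒* ε) and another alternative N → α with FIRST(α) ∩ FOLLOW(N) ≠ ∅: on such a lookahead the parser cannot decide between expanding α and letting N vanish via β.

Nullable non-terminals: L.
FIRST sets used below: FIRST(X) = { 'x' }

L: nullable alternative(s) L → ε; FOLLOW(L) = { 'x' }
  L → X: FIRST \ {ε} = { 'x' } — overlaps FOLLOW(L) on { 'x' }: CONFLICT
  L → ε: FIRST \ {ε} = { } — this is the only nullable alternative, skip
  L → x: FIRST \ {ε} = { 'x' } — overlaps FOLLOW(L) on { 'x' }: CONFLICT

X, Y have no nullable alternative, so no FIRST/FOLLOW check is needed there.

So the grammar has 2 FIRST/FOLLOW conflicts (marked CONFLICT above).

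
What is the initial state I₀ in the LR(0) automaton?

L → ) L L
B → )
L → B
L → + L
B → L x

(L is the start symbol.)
First, augment the grammar with L' → L
I₀ = CLOSURE({ [L' → . L] }):
  [L' → . L] has the dot before L: add [L → . ) L L], [L → . B], [L → . + L]
  [L → . B] has the dot before B: add [B → . )], [B → . L x]
No further items can be added.

I₀ = { [B → . )], [B → . L x], [L → . ) L L], [L → . + L], [L → . B], [L' → . L] }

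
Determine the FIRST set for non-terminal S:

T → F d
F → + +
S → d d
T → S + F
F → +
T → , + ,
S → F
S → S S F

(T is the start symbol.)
To compute FIRST(S), examine every production with S on the left-hand side, reading each right-hand side left to right until a non-nullable symbol is reached.

FIRST sets of the other non-terminals involved (by the same procedure, iterated to a fixed point):
  FIRST(F) = { '+' }

From S → d d:
  - d is a terminal: add 'd' and stop
From S → F:
  - F is a non-terminal: add FIRST(F) \ {ε} = { '+' }
    F is not nullable, so stop
From S → S S F:
  - S is the symbol being defined: contributes nothing new
    S is not nullable, so stop

Collecting: FIRST(S) = { '+', 'd' }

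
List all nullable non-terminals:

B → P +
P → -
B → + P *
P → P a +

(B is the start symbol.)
There are no ε-productions, so no non-terminal can derive ε.
No non-terminals are nullable.

Answer: None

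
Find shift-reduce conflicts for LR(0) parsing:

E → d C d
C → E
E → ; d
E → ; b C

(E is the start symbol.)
No shift-reduce conflicts

Augment with E' → E and build the canonical LR(0) collection (I0 = CLOSURE({[E' → . E]}), then GOTO on every symbol after a dot until no new states appear). It has 10 states:
  I0: { [E → . ; b C], [E → . ; d], [E → . d C d], [E' → . E] }  — shift
  I1: { [E → ; . b C], [E → ; . d] }  — shift
  I2: { [E' → E .] }  — accept
  I3: { [C → . E], [E → . ; b C], [E → . ; d], [E → . d C d], [E → d . C d] }  — shift
  I4: { [E → d C . d] }  — shift
  I5: { [C → E .] }  — reduce
  I6: { [E → d C d .] }  — reduce
  I7: { [C → . E], [E → . ; b C], [E → . ; d], [E → . d C d], [E → ; b . C] }  — shift
  I8: { [E → ; d .] }  — reduce
  I9: { [E → ; b C .] }  — reduce

No state contains both a complete item and a shift item.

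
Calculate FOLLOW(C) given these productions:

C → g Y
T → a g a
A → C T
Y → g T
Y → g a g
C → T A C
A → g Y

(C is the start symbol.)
{ $, 'a' }

C is the start symbol, so $ ∈ FOLLOW(C).
In A → C T: C is followed by T, add FIRST(T) \ {ε} = { 'a' }
In C → T A C: C is at the end; this adds FOLLOW(C) to itself — nothing new

Taking the union: FOLLOW(C) = { $, 'a' }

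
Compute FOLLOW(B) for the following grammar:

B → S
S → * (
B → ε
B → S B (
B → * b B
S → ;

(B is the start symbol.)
B is the start symbol, so $ ∈ FOLLOW(B).
In B → S B (: B is followed by '(', add FIRST('(') \ {ε} = { '(' }
In B → * b B: B is at the end; this adds FOLLOW(B) to itself — nothing new

Taking the union: FOLLOW(B) = { $, '(' }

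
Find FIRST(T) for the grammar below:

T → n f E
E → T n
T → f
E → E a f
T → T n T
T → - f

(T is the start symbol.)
{ '-', 'f', 'n' }

To compute FIRST(T), examine every production with T on the left-hand side, reading each right-hand side left to right until a non-nullable symbol is reached.

From T → n f E:
  - n is a terminal: add 'n' and stop
From T → f:
  - f is a terminal: add 'f' and stop
From T → T n T:
  - T is the symbol being defined: contributes nothing new
    T is not nullable, so stop
From T → - f:
  - '-' is a terminal: add '-' and stop

Collecting: FIRST(T) = { '-', 'f', 'n' }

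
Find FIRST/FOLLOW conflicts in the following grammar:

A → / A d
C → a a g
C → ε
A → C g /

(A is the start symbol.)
A FIRST/FOLLOW conflict occurs when a non-terminal N has a nullable alternative N → β (β ⇒* ε) and another alternative N → α with FIRST(α) ∩ FOLLOW(N) ≠ ∅: on such a lookahead the parser cannot decide between expanding α and letting N vanish via β.

Nullable non-terminals: C.

C: nullable alternative(s) C → ε; FOLLOW(C) = { 'g' }
  C → a a g: FIRST \ {ε} = { 'a' } — disjoint from FOLLOW(C)
  C → ε: FIRST \ {ε} = { } — this is the only nullable alternative, skip

A has no nullable alternative, so no FIRST/FOLLOW check is needed there.

No FIRST/FOLLOW conflicts found.

Answer: No FIRST/FOLLOW conflicts.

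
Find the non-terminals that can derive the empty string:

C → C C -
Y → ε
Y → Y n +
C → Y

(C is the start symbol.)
{ 'C', 'Y' }

A non-terminal is nullable if it can derive ε (the empty string): either it has an ε-production, or it has a production whose right-hand side consists entirely of nullable non-terminals.

ε-productions: Y → ε
So Y is immediately nullable.
C → Y: every symbol on the right is nullable, so C is nullable too.
Every non-terminal is now nullable.
Nullable = { 'C', 'Y' }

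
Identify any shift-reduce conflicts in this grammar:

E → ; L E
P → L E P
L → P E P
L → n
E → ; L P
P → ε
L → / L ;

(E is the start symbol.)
Yes — I1: [P → .] vs [L → . / L ;]; I3: [P → .] vs [L → . / L ;]; I4: [P → .] vs [E → . ; L E]; I7: [P → .] vs [L → . / L ;]; I9: [L → P E P .] vs [E → . ; L E]; I10: [P → .] vs [L → . / L ;]; I11: [P → L E P .] vs [E → . ; L E]; I12: [E → ; L E .] vs [L → . / L ;]; I13: [E → ; L P .] vs [E → . ; L E]; I15: [L → / L ; .] vs [L → . / L ;]

Augment with E' → E and build the canonical LR(0) collection (I0 = CLOSURE({[E' → . E]}), then GOTO on every symbol after a dot until no new states appear). It has 16 states:
  I0: { [E → . ; L E], [E → . ; L P], [E' → . E] }  — shift
  I1: { [E → ; . L E], [E → ; . L P], [L → . / L ;], [L → . P E P], [L → . n], [P → . L E P], [P → .] }  — shift, reduce
  I2: { [E' → E .] }  — accept
  I3: { [L → . / L ;], [L → . P E P], [L → . n], [L → / . L ;], [P → . L E P], [P → .] }  — shift, reduce
  I4: { [E → . ; L E], [E → . ; L P], [E → ; L . E], [E → ; L . P], [L → . / L ;], [L → . P E P], [L → . n], [P → . L E P], [P → .], [P → L . E P] }  — shift, reduce
  I5: { [E → . ; L E], [E → . ; L P], [L → P . E P] }  — shift
  I6: { [L → n .] }  — reduce
  I7: { [L → . / L ;], [L → . P E P], [L → . n], [L → P E . P], [P → . L E P], [P → .] }  — shift, reduce
  I8: { [E → . ; L E], [E → . ; L P], [P → L . E P] }  — shift
  I9: { [E → . ; L E], [E → . ; L P], [L → P . E P], [L → P E P .] }  — shift, reduce
  I10: { [L → . / L ;], [L → . P E P], [L → . n], [P → . L E P], [P → .], [P → L E . P] }  — shift, reduce
  I11: { [E → . ; L E], [E → . ; L P], [L → P . E P], [P → L E P .] }  — shift, reduce
  I12: { [E → ; L E .], [L → . / L ;], [L → . P E P], [L → . n], [P → . L E P], [P → .], [P → L E . P] }  — shift, 2 reduces
  I13: { [E → . ; L E], [E → . ; L P], [E → ; L P .], [L → P . E P] }  — shift, reduce
  I14: { [E → . ; L E], [E → . ; L P], [L → / L . ;], [P → L . E P] }  — shift
  I15: { [E → ; . L E], [E → ; . L P], [L → . / L ;], [L → . P E P], [L → . n], [L → / L ; .], [P → . L E P], [P → .] }  — shift, 2 reduces

I1 contains reduce item [P → .] and shift items [L → . / L ;], [L → . n] — shift-reduce conflict.
I3 contains reduce item [P → .] and shift items [L → . / L ;], [L → . n] — shift-reduce conflict.
I4 contains reduce item [P → .] and shift items [E → . ; L E], [E → . ; L P], [L → . / L ;], [L → . n] — shift-reduce conflict.
I7 contains reduce item [P → .] and shift items [L → . / L ;], [L → . n] — shift-reduce conflict.
I9 contains reduce item [L → P E P .] and shift items [E → . ; L E], [E → . ; L P] — shift-reduce conflict.
I10 contains reduce item [P → .] and shift items [L → . / L ;], [L → . n] — shift-reduce conflict.
I11 contains reduce item [P → L E P .] and shift items [E → . ; L E], [E → . ; L P] — shift-reduce conflict.
I12 contains reduce items [E → ; L E .], [P → .] and shift items [L → . / L ;], [L → . n] — shift-reduce conflict.
I13 contains reduce item [E → ; L P .] and shift items [E → . ; L E], [E → . ; L P] — shift-reduce conflict.
I15 contains reduce items [L → / L ; .], [P → .] and shift items [L → . / L ;], [L → . n] — shift-reduce conflict.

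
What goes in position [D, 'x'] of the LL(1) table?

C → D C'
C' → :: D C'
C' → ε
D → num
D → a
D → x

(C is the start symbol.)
D → x

To find M[D, 'x'], we find productions for D where 'x' is in the predict set (PREDICT(N → α) = (FIRST(α) \ {ε}) ∪ (FOLLOW(N) if α ⇒* ε)).

D → num: PREDICT = { 'num' }
D → a: PREDICT = { 'a' }
D → x: PREDICT = { 'x' }
  'x' is in predict set, so this production goes in M[D, 'x']

M[D, 'x'] = D → x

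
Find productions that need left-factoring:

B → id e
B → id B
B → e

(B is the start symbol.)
Left-factoring is needed when two productions for the same non-terminal
share a common prefix on the right-hand side.

Productions for B:
  B → id e
  B → id B
  B → e

Found common prefix 'id' in productions for B

Answer: Yes, B has productions with common prefix 'id'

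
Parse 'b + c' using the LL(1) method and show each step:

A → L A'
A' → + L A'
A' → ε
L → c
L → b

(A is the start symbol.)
Stack is shown with the top on the left.

Stack     Input    Action
-------------------------
A $       b + c $  output A → L A'
L A' $    b + c $  output L → b
b A' $    b + c $  match 'b'
A' $      + c $    output A' → + L A'
+ L A' $  + c $    match '+'
L A' $    c $      output L → c
c A' $    c $      match 'c'
A' $      $        output A' → ε
$         $        accept

The string is accepted.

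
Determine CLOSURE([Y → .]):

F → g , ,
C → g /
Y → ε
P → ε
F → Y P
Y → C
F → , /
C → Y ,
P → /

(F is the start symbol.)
{ [Y → .] }

To compute CLOSURE, for each item [A → α.Bβ] where B is a non-terminal, add [B → .γ] for all productions B → γ; repeat for the newly added items until nothing changes.

Start with: [Y → .]
The dot is at the end, so nothing is added.

CLOSURE = { [Y → .] }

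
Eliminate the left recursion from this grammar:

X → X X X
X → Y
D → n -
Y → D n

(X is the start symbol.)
X → Y X'
X' → X X X'
X' → ε
D → n -
Y → D n

X is directly left-recursive. The standard transformation for
  A → A α₁ | ... | A α_m | β₁ | ... | β_n
is
  A  → β₁ A' | ... | β_n A'
  A' → α₁ A' | ... | α_m A' | ε

X → Y becomes X → Y X'
X → X X X becomes X' → X X X'
Add X' → ε

Productions for other non-terminals are unchanged:
  D → n -
  Y → D n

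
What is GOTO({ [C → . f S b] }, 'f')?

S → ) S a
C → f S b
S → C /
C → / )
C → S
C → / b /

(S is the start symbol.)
GOTO(I, 'f') = CLOSURE({ [A → αX.β] : [A → α.Xβ] ∈ I, X = 'f' })

Items with dot before 'f', with the dot advanced:
  [C → . f S b] → [C → f . S b]
Closure of the advanced items:
  [C → f . S b] has the dot before S: add [S → . ) S a], [S → . C /]
  [S → . C /] has the dot before C: add [C → . f S b], [C → . / )], [C → . S], [C → . / b /]

GOTO = { [C → . / )], [C → . / b /], [C → . S], [C → . f S b], [C → f . S b], [S → . ) S a], [S → . C /] }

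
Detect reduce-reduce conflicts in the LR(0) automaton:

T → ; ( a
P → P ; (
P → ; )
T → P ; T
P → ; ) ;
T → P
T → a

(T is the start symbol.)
No reduce-reduce conflicts

Augment with T' → T and build the canonical LR(0) collection (I0 = CLOSURE({[T' → . T]}), then GOTO on every symbol after a dot until no new states appear). It has 12 states:
  I0: { [P → . ; ) ;], [P → . ; )], [P → . P ; (], [T → . ; ( a], [T → . P ; T], [T → . P], [T → . a], [T' → . T] }  — shift
  I1: { [P → ; . ) ;], [P → ; . )], [T → ; . ( a] }  — shift
  I2: { [P → P . ; (], [T → P . ; T], [T → P .] }  — shift, reduce
  I3: { [T' → T .] }  — accept
  I4: { [T → a .] }  — reduce
  I5: { [P → . ; ) ;], [P → . ; )], [P → . P ; (], [P → P ; . (], [T → . ; ( a], [T → . P ; T], [T → . P], [T → . a], [T → P ; . T] }  — shift
  I6: { [P → P ; ( .] }  — reduce
  I7: { [T → P ; T .] }  — reduce
  I8: { [T → ; ( . a] }  — shift
  I9: { [P → ; ) . ;], [P → ; ) .] }  — shift, reduce
  I10: { [P → ; ) ; .] }  — reduce
  I11: { [T → ; ( a .] }  — reduce

No state contains more than one complete item.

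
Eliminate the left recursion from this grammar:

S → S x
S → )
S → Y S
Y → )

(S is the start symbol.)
S → ) S'
S → Y S S'
S' → x S'
S' → ε
Y → )

S is directly left-recursive. The standard transformation for
  A → A α₁ | ... | A α_m | β₁ | ... | β_n
is
  A  → β₁ A' | ... | β_n A'
  A' → α₁ A' | ... | α_m A' | ε

S → ) becomes S → ) S'
S → Y S becomes S → Y S S'
S → S x becomes S' → x S'
Add S' → ε

Productions for other non-terminals are unchanged:
  Y → )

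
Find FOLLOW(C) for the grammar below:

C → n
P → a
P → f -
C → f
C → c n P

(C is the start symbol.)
To compute FOLLOW(C), find every occurrence of C on a right-hand side N → α C β: add FIRST(β) \ {ε}, and if β is empty or nullable also add FOLLOW(N). Iterate to a fixed point.

C is the start symbol, so $ ∈ FOLLOW(C).
C does not occur on any right-hand side.

Taking the union: FOLLOW(C) = { $ }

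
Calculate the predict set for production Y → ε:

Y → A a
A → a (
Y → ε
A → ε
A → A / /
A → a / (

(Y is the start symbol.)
PREDICT(Y → ε) = (FIRST(RHS) \ {ε}) ∪ (FOLLOW(Y) if ε ∈ FIRST(RHS), i.e. RHS ⇒* ε)
The right-hand side is ε (FIRST(ε) = { ε }), so the predict set is FOLLOW(Y) = { $ }
PREDICT(Y → ε) = { $ }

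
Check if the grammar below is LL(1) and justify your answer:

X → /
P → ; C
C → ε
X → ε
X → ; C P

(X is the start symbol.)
Yes, the grammar is LL(1).

Relevant sets:
  FOLLOW(X) = { $ }

For X:
  PREDICT(X → '/') = { '/' }
  PREDICT(X → ε) = { $ }
  PREDICT(X → ';' C P) = { ';' }
P, C have a single production, so nothing to check there.

All predict sets are disjoint. The grammar IS LL(1).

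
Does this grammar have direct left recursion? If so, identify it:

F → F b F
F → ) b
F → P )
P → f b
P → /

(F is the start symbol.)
Yes, F is left-recursive

F → F b F: LEFT RECURSIVE (starts with F)
F → ) b: starts with ')'
F → P ): starts with P
P → f b: starts with f
P → /: starts with '/'

The grammar has direct left recursion on: F.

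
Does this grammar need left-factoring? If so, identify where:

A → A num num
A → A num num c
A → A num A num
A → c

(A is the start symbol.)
Left-factoring is needed when two productions for the same non-terminal
share a common prefix on the right-hand side.

Productions for A:
  A → A num num
  A → A num num c
  A → A num A num
  A → c

Found common prefix 'A num' in productions for A

Answer: Yes, A has productions with common prefix 'A num'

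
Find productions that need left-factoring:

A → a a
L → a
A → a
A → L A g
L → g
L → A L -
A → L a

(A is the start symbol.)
Yes, A has productions with common prefix 'a'; A has productions with common prefix 'L'

Left-factoring is needed when two productions for the same non-terminal
share a common prefix on the right-hand side.

Productions for A:
  A → a a
  A → a
  A → L A g
  A → L a
Productions for L:
  L → a
  L → g
  L → A L -

Found common prefix 'a' in productions for A
Found common prefix 'L' in productions for A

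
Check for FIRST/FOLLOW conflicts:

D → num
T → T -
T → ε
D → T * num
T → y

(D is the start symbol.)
A FIRST/FOLLOW conflict occurs when a non-terminal N has a nullable alternative N → β (β ⇒* ε) and another alternative N → α with FIRST(α) ∩ FOLLOW(N) ≠ ∅: on such a lookahead the parser cannot decide between expanding α and letting N vanish via β.

Nullable non-terminals: T.
FIRST sets used below: FIRST(T) = { '-', 'y', ε }

T: nullable alternative(s) T → ε; FOLLOW(T) = { '*', '-' }
  T → T -: FIRST \ {ε} = { '-', 'y' } — overlaps FOLLOW(T) on { '-' }: CONFLICT
  T → ε: FIRST \ {ε} = { } — this is the only nullable alternative, skip
  T → y: FIRST \ {ε} = { 'y' } — disjoint from FOLLOW(T)

D has no nullable alternative, so no FIRST/FOLLOW check is needed there.

So the grammar has 1 FIRST/FOLLOW conflict (marked CONFLICT above).

Answer: Yes. T → T '-' with FOLLOW(T) on { '-' }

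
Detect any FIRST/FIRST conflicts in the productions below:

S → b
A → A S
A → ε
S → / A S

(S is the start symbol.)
FIRST sets of the non-terminals at (or reachable through a nullable prefix from) the front of some alternative:
  FIRST(A) = { '/', 'b', ε }
  FIRST(S) = { '/', 'b' }

Productions for S:
  S → b: FIRST = { 'b' }
  S → / A S: FIRST = { '/' }
Productions for A:
  A → A S: FIRST = { '/', 'b' }
  A → ε: FIRST = { ε }

All alternatives of each non-terminal have pairwise disjoint FIRST sets.

Answer: No FIRST/FIRST conflicts.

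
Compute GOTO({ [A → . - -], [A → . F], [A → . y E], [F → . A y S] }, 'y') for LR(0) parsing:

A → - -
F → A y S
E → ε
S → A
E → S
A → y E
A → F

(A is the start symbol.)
GOTO(I, 'y') = CLOSURE({ [A → αX.β] : [A → α.Xβ] ∈ I, X = 'y' })

Items with dot before 'y', with the dot advanced:
  [A → . y E] → [A → y . E]
Closure of the advanced items:
  [A → y . E] has the dot before E: add [E → .], [E → . S]
  [E → . S] has the dot before S: add [S → . A]
  [S → . A] has the dot before A: add [A → . - -], [A → . y E], [A → . F]
  [A → . F] has the dot before F: add [F → . A y S]

GOTO = { [A → . - -], [A → . F], [A → . y E], [A → y . E], [E → . S], [E → .], [F → . A y S], [S → . A] }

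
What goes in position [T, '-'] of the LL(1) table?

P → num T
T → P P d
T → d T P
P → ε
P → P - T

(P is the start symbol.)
T → P P d

To find M[T, '-'], we find productions for T where '-' is in the predict set (PREDICT(N → α) = (FIRST(α) \ {ε}) ∪ (FOLLOW(N) if α ⇒* ε)).

Relevant sets:
  FIRST(P) = { '-', 'num', ε }

T → P P d: PREDICT = { '-', 'd', 'num' }
  '-' is in predict set, so this production goes in M[T, '-']
T → d T P: PREDICT = { 'd' }

M[T, '-'] = T → P P d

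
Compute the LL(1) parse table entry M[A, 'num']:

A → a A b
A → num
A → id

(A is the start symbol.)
To find M[A, 'num'], we find productions for A where 'num' is in the predict set (PREDICT(N → α) = (FIRST(α) \ {ε}) ∪ (FOLLOW(N) if α ⇒* ε)).

A → a A b: PREDICT = { 'a' }
A → num: PREDICT = { 'num' }
  'num' is in predict set, so this production goes in M[A, 'num']
A → id: PREDICT = { 'id' }

M[A, 'num'] = A → num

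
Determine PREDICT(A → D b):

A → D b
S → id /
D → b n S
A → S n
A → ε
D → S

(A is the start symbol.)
{ 'b', 'id' }

PREDICT(A → D b) = (FIRST(RHS) \ {ε}) ∪ (FOLLOW(A) if ε ∈ FIRST(RHS), i.e. RHS ⇒* ε)
FIRST(D) = { 'b', 'id' }
FIRST(D b) = { 'b', 'id' }
ε ∉ FIRST(D b), so FOLLOW(A) is not added.
PREDICT(A → D b) = { 'b', 'id' }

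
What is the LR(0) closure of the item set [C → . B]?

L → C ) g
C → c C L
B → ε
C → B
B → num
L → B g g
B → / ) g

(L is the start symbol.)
{ [B → . / ) g], [B → . num], [B → .], [C → . B] }

Start with: [C → . B]
  [C → . B] has the dot before B: add [B → .], [B → . num], [B → . / ) g]
No further items can be added.

CLOSURE = { [B → . / ) g], [B → . num], [B → .], [C → . B] }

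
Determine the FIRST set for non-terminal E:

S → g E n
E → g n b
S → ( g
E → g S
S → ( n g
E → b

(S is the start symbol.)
To compute FIRST(E), examine every production with E on the left-hand side, reading each right-hand side left to right until a non-nullable symbol is reached.

From E → g n b:
  - g is a terminal: add 'g' and stop
From E → g S:
  - g is a terminal: add 'g' and stop
From E → b:
  - b is a terminal: add 'b' and stop

Collecting: FIRST(E) = { 'b', 'g' }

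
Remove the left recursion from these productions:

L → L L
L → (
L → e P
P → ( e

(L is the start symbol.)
L is directly left-recursive. The standard transformation for
  A → A α₁ | ... | A α_m | β₁ | ... | β_n
is
  A  → β₁ A' | ... | β_n A'
  A' → α₁ A' | ... | α_m A' | ε

L → ( becomes L → ( L'
L → e P becomes L → e P L'
L → L L becomes L' → L L'
Add L' → ε

Productions for other non-terminals are unchanged:
  P → ( e

Resulting grammar:
L → ( L'
L → e P L'
L' → L L'
L' → ε
P → ( e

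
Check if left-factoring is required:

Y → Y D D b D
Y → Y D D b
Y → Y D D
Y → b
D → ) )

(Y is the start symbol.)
Left-factoring is needed when two productions for the same non-terminal
share a common prefix on the right-hand side.

Productions for Y:
  Y → Y D D b D
  Y → Y D D b
  Y → Y D D
  Y → b

Found common prefix 'Y D D' in productions for Y

Answer: Yes, Y has productions with common prefix 'Y D D'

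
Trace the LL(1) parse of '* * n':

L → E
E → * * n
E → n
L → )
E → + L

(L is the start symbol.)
LL(1) parsing maintains a stack (initially the start symbol over $) and the input. At each step: if the stack top is a terminal, match it against the current input token; if it is a non-terminal N, replace it with the RHS of M[N, lookahead] (the unique production whose predict set contains the lookahead).

Stack is shown with the top on the left.

Stack    Input    Action
------------------------
L $      * * n $  output L → E
E $      * * n $  output E → * * n
* * n $  * * n $  match '*'
* n $    * n $    match '*'
n $      n $      match 'n'
$        $        accept

The string is accepted.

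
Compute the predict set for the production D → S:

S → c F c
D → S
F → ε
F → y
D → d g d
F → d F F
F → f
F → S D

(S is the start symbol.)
{ 'c' }

PREDICT(D → S) = (FIRST(RHS) \ {ε}) ∪ (FOLLOW(D) if ε ∈ FIRST(RHS), i.e. RHS ⇒* ε)
FIRST(S) = { 'c' }
FIRST(S) = { 'c' }
ε ∉ FIRST(S), so FOLLOW(D) is not added.
PREDICT(D → S) = { 'c' }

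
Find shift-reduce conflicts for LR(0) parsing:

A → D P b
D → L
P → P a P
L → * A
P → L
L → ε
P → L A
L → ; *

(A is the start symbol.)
A shift-reduce conflict occurs when an LR(0) state has both:
  - a complete (reduce) item [A → α .] (dot at the end), and
  - a shift item [B → β . c γ] (dot before a terminal).

Augment with A' → A and build the canonical LR(0) collection (I0 = CLOSURE({[A' → . A]}), then GOTO on every symbol after a dot until no new states appear). It has 14 states:
  I0: { [A → . D P b], [A' → . A], [D → . L], [L → . * A], [L → . ; *], [L → .] }  — shift, reduce
  I1: { [A → . D P b], [D → . L], [L → * . A], [L → . * A], [L → . ; *], [L → .] }  — shift, reduce
  I2: { [L → ; . *] }  — shift
  I3: { [A' → A .] }  — accept
  I4: { [A → D . P b], [L → . * A], [L → . ; *], [L → .], [P → . L A], [P → . L], [P → . P a P] }  — shift, reduce
  I5: { [D → L .] }  — reduce
  I6: { [A → . D P b], [D → . L], [L → . * A], [L → . ; *], [L → .], [P → L . A], [P → L .] }  — shift, 2 reduces
  I7: { [A → D P . b], [P → P . a P] }  — shift
  I8: { [L → . * A], [L → . ; *], [L → .], [P → . L A], [P → . L], [P → . P a P], [P → P a . P] }  — shift, reduce
  I9: { [A → D P b .] }  — reduce
  I10: { [P → P . a P], [P → P a P .] }  — shift, reduce
  I11: { [P → L A .] }  — reduce
  I12: { [L → ; * .] }  — reduce
  I13: { [L → * A .] }  — reduce

I0 contains reduce item [L → .] and shift items [L → . * A], [L → . ; *] — shift-reduce conflict.
I1 contains reduce item [L → .] and shift items [L → . * A], [L → . ; *] — shift-reduce conflict.
I4 contains reduce item [L → .] and shift items [L → . * A], [L → . ; *] — shift-reduce conflict.
I6 contains reduce items [L → .], [P → L .] and shift items [L → . * A], [L → . ; *] — shift-reduce conflict.
I8 contains reduce item [L → .] and shift items [L → . * A], [L → . ; *] — shift-reduce conflict.
I10 contains reduce item [P → P a P .] and shift item [P → P . a P] — shift-reduce conflict.

Answer: Yes — I0: [L → .] vs [L → . * A]; I1: [L → .] vs [L → . * A]; I4: [L → .] vs [L → . * A]; I6: [L → .] vs [L → . * A]; I8: [L → .] vs [L → . * A]; I10: [P → P a P .] vs [P → P . a P]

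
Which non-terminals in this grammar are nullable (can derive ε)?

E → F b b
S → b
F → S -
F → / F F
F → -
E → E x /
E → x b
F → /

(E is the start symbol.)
None

There are no ε-productions, so no non-terminal can derive ε.
No non-terminals are nullable.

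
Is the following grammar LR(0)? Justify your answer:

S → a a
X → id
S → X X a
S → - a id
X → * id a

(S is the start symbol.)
Augment with S' → S and build the canonical LR(0) collection (I0 = CLOSURE({[S' → . S]}), then GOTO on every symbol after a dot until no new states appear). It has 14 states:
  I0: { [S → . - a id], [S → . X X a], [S → . a a], [S' → . S], [X → . * id a], [X → . id] }  — shift
  I1: { [X → * . id a] }  — shift
  I2: { [S → - . a id] }  — shift
  I3: { [S' → S .] }  — accept
  I4: { [S → X . X a], [X → . * id a], [X → . id] }  — shift
  I5: { [S → a . a] }  — shift
  I6: { [X → id .] }  — reduce
  I7: { [S → a a .] }  — reduce
  I8: { [S → X X . a] }  — shift
  I9: { [S → X X a .] }  — reduce
  I10: { [S → - a . id] }  — shift
  I11: { [S → - a id .] }  — reduce
  I12: { [X → * id . a] }  — shift
  I13: { [X → * id a .] }  — reduce

Every state is either a pure shift/goto state or contains exactly one complete item and nothing to shift — no conflicts. The grammar is LR(0).

Answer: Yes, the grammar is LR(0)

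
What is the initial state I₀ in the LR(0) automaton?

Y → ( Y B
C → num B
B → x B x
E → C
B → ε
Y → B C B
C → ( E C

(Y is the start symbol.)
First, augment the grammar with Y' → Y
I₀ = CLOSURE({ [Y' → . Y] }):
  [Y' → . Y] has the dot before Y: add [Y → . ( Y B], [Y → . B C B]
  [Y → . B C B] has the dot before B: add [B → . x B x], [B → .]
No further items can be added.

I₀ = { [B → . x B x], [B → .], [Y → . ( Y B], [Y → . B C B], [Y' → . Y] }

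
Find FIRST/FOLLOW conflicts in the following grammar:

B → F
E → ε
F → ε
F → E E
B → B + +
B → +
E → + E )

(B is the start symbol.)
Yes. B → B '+' '+' with FOLLOW(B) on { '+' }; B → '+' with FOLLOW(B) on { '+' }; E → '+' E ')' with FOLLOW(E) on { '+' }; F → E E with FOLLOW(F) on { '+' }

A FIRST/FOLLOW conflict occurs when a non-terminal N has a nullable alternative N → β (β ⇒* ε) and another alternative N → α with FIRST(α) ∩ FOLLOW(N) ≠ ∅: on such a lookahead the parser cannot decide between expanding α and letting N vanish via β.

Nullable non-terminals: B, E, F.
FIRST sets used below: FIRST(F) = { '+', ε }, FIRST(B) = { '+', ε }, FIRST(E) = { '+', ε }

B: nullable alternative(s) B → F; FOLLOW(B) = { $, '+' }
  B → F: FIRST \ {ε} = { '+' } — this is the only nullable alternative, skip
  B → B + +: FIRST \ {ε} = { '+' } — overlaps FOLLOW(B) on { '+' }: CONFLICT
  B → +: FIRST \ {ε} = { '+' } — overlaps FOLLOW(B) on { '+' }: CONFLICT

E: nullable alternative(s) E → ε; FOLLOW(E) = { $, ')', '+' }
  E → ε: FIRST \ {ε} = { } — this is the only nullable alternative, skip
  E → + E ): FIRST \ {ε} = { '+' } — overlaps FOLLOW(E) on { '+' }: CONFLICT

F: nullable alternative(s) F → ε, F → E E; FOLLOW(F) = { $, '+' }
  F → ε: FIRST \ {ε} = { } — disjoint from FOLLOW(F)
  F → E E: FIRST \ {ε} = { '+' } — overlaps FOLLOW(F) on { '+' }: CONFLICT

So the grammar has 4 FIRST/FOLLOW conflicts (marked CONFLICT above).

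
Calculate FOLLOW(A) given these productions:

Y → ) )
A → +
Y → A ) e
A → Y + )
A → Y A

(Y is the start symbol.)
In Y → A ) e: A is followed by ')' e, add FIRST(')' e) \ {ε} = { ')' }
In A → Y A: A is at the end; this adds FOLLOW(A) to itself — nothing new

Taking the union: FOLLOW(A) = { ')' }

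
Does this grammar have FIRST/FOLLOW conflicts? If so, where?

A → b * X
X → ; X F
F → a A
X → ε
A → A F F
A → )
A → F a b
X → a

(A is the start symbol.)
A FIRST/FOLLOW conflict occurs when a non-terminal N has a nullable alternative N → β (β ⇒* ε) and another alternative N → α with FIRST(α) ∩ FOLLOW(N) ≠ ∅: on such a lookahead the parser cannot decide between expanding α and letting N vanish via β.

Nullable non-terminals: X.

X: nullable alternative(s) X → ε; FOLLOW(X) = { $, 'a' }
  X → ; X F: FIRST \ {ε} = { ';' } — disjoint from FOLLOW(X)
  X → ε: FIRST \ {ε} = { } — this is the only nullable alternative, skip
  X → a: FIRST \ {ε} = { 'a' } — overlaps FOLLOW(X) on { 'a' }: CONFLICT

A, F have no nullable alternative, so no FIRST/FOLLOW check is needed there.

So the grammar has 1 FIRST/FOLLOW conflict (marked CONFLICT above).

Answer: Yes. X → a with FOLLOW(X) on { 'a' }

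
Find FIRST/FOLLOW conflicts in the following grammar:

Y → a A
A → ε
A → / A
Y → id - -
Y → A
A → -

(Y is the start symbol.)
A FIRST/FOLLOW conflict occurs when a non-terminal N has a nullable alternative N → β (β ⇒* ε) and another alternative N → α with FIRST(α) ∩ FOLLOW(N) ≠ ∅: on such a lookahead the parser cannot decide between expanding α and letting N vanish via β.

Nullable non-terminals: A, Y.
FIRST sets used below: FIRST(A) = { '-', '/', ε }

A: nullable alternative(s) A → ε; FOLLOW(A) = { $ }
  A → ε: FIRST \ {ε} = { } — this is the only nullable alternative, skip
  A → / A: FIRST \ {ε} = { '/' } — disjoint from FOLLOW(A)
  A → -: FIRST \ {ε} = { '-' } — disjoint from FOLLOW(A)

Y: nullable alternative(s) Y → A; FOLLOW(Y) = { $ }
  Y → a A: FIRST \ {ε} = { 'a' } — disjoint from FOLLOW(Y)
  Y → id - -: FIRST \ {ε} = { 'id' } — disjoint from FOLLOW(Y)
  Y → A: FIRST \ {ε} = { '-', '/' } — this is the only nullable alternative, skip

No FIRST/FOLLOW conflicts found.

Answer: No FIRST/FOLLOW conflicts.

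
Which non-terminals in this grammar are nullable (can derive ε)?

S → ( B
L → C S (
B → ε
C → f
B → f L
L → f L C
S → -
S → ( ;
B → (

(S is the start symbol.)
{ 'B' }

ε-productions: B → ε
So B is immediately nullable.
No further non-terminal can be added: every production for the remaining non-terminals contains a terminal or a non-nullable non-terminal.
Nullable = { 'B' }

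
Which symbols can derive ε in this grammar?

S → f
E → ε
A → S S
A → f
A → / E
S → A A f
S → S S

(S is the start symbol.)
{ 'E' }

A non-terminal is nullable if it can derive ε (the empty string): either it has an ε-production, or it has a production whose right-hand side consists entirely of nullable non-terminals.

ε-productions: E → ε
So E is immediately nullable.
No further non-terminal can be added: every production for the remaining non-terminals contains a terminal or a non-nullable non-terminal.
Nullable = { 'E' }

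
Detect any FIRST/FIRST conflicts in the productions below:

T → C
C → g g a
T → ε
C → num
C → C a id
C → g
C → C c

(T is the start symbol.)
A FIRST/FIRST conflict occurs when two productions N → α and N → β for the same non-terminal have FIRST(α) ∩ FIRST(β) ≠ ∅ (with ε ∈ FIRST of a nullable right-hand side, so two nullable alternatives also conflict).

FIRST sets of the non-terminals at (or reachable through a nullable prefix from) the front of some alternative:
  FIRST(C) = { 'g', 'num' }

Productions for T:
  T → C: FIRST = { 'g', 'num' }
  T → ε: FIRST = { ε }
Productions for C:
  C → g g a: FIRST = { 'g' }
  C → num: FIRST = { 'num' }
  C → C a id: FIRST = { 'g', 'num' }
  C → g: FIRST = { 'g' }
  C → C c: FIRST = { 'g', 'num' }

Conflict for C: C → g g a and C → C a id
  Overlap: { 'g' }
Conflict for C: C → g g a and C → g
  Overlap: { 'g' }
Conflict for C: C → g g a and C → C c
  Overlap: { 'g' }
Conflict for C: C → num and C → C a id
  Overlap: { 'num' }
Conflict for C: C → num and C → C c
  Overlap: { 'num' }
Conflict for C: C → C a id and C → g
  Overlap: { 'g' }
Conflict for C: C → C a id and C → C c
  Overlap: { 'g', 'num' }
Conflict for C: C → g and C → C c
  Overlap: { 'g' }

Answer: Yes. C → g g a / C → C a id on { 'g' }; C → g g a / C → g on { 'g' }; C → g g a / C → C c on { 'g' }; C → num / C → C a id on { 'num' }; C → num / C → C c on { 'num' }; C → C a id / C → g on { 'g' }; C → C a id / C → C c on { 'g', 'num' }; C → g / C → C c on { 'g' }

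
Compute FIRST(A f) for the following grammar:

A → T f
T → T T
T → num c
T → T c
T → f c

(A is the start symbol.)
FIRST sets of the non-terminals involved (from the grammar, by fixed-point iteration):
  FIRST(A) = { 'f', 'num' }

To compute FIRST(A f), process the symbols left to right:
Symbol A is a non-terminal. Add FIRST(A) \ {ε} = { 'f', 'num' }
A is not nullable (ε ∉ FIRST(A)), so stop here.
FIRST(A f) = { 'f', 'num' }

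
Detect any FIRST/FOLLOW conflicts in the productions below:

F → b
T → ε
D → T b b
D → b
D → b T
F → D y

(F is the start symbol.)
A FIRST/FOLLOW conflict occurs when a non-terminal N has a nullable alternative N → β (β ⇒* ε) and another alternative N → α with FIRST(α) ∩ FOLLOW(N) ≠ ∅: on such a lookahead the parser cannot decide between expanding α and letting N vanish via β.

Nullable non-terminals: T.
T has a nullable alternative but only one production, so nothing to check.

D, F have no nullable alternative, so no FIRST/FOLLOW check is needed there.

No FIRST/FOLLOW conflicts found.

Answer: No FIRST/FOLLOW conflicts.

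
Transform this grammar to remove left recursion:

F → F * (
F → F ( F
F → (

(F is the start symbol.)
F is directly left-recursive. The standard transformation for
  A → A α₁ | ... | A α_m | β₁ | ... | β_n
is
  A  → β₁ A' | ... | β_n A'
  A' → α₁ A' | ... | α_m A' | ε

F → ( becomes F → ( F'
F → F * ( becomes F' → * ( F'
F → F ( F becomes F' → ( F F'
Add F' → ε

Resulting grammar:
F → ( F'
F' → * ( F'
F' → ( F F'
F' → ε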